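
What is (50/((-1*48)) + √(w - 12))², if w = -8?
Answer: (25 - 48*I*√5)²/576 ≈ -18.915 - 9.317*I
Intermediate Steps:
(50/((-1*48)) + √(w - 12))² = (50/((-1*48)) + √(-8 - 12))² = (50/(-48) + √(-20))² = (50*(-1/48) + 2*I*√5)² = (-25/24 + 2*I*√5)²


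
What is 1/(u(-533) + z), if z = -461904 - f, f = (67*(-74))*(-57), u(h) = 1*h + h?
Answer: -1/745576 ≈ -1.3412e-6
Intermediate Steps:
u(h) = 2*h (u(h) = h + h = 2*h)
f = 282606 (f = -4958*(-57) = 282606)
z = -744510 (z = -461904 - 1*282606 = -461904 - 282606 = -744510)
1/(u(-533) + z) = 1/(2*(-533) - 744510) = 1/(-1066 - 744510) = 1/(-745576) = -1/745576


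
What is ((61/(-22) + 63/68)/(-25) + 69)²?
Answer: 1668439805761/349690000 ≈ 4771.2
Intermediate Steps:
((61/(-22) + 63/68)/(-25) + 69)² = ((61*(-1/22) + 63*(1/68))*(-1/25) + 69)² = ((-61/22 + 63/68)*(-1/25) + 69)² = (-1381/748*(-1/25) + 69)² = (1381/18700 + 69)² = (1291681/18700)² = 1668439805761/349690000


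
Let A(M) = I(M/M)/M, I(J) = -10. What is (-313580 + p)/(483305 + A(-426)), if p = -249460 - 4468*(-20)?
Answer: -10089384/10294397 ≈ -0.98009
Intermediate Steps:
p = -160100 (p = -249460 + 89360 = -160100)
A(M) = -10/M
(-313580 + p)/(483305 + A(-426)) = (-313580 - 160100)/(483305 - 10/(-426)) = -473680/(483305 - 10*(-1/426)) = -473680/(483305 + 5/213) = -473680/102943970/213 = -473680*213/102943970 = -10089384/10294397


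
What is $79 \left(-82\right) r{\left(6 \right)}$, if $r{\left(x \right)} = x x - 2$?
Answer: $-220252$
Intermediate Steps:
$r{\left(x \right)} = -2 + x^{2}$ ($r{\left(x \right)} = x^{2} - 2 = -2 + x^{2}$)
$79 \left(-82\right) r{\left(6 \right)} = 79 \left(-82\right) \left(-2 + 6^{2}\right) = - 6478 \left(-2 + 36\right) = \left(-6478\right) 34 = -220252$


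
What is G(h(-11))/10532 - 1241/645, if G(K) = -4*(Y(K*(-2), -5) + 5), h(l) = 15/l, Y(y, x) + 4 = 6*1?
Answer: -3272068/1698285 ≈ -1.9267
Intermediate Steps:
Y(y, x) = 2 (Y(y, x) = -4 + 6*1 = -4 + 6 = 2)
G(K) = -28 (G(K) = -4*(2 + 5) = -4*7 = -28)
G(h(-11))/10532 - 1241/645 = -28/10532 - 1241/645 = -28*1/10532 - 1241*1/645 = -7/2633 - 1241/645 = -3272068/1698285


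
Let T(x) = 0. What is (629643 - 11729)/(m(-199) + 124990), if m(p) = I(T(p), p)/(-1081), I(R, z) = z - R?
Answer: 667965034/135114389 ≈ 4.9437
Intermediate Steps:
m(p) = -p/1081 (m(p) = (p - 1*0)/(-1081) = (p + 0)*(-1/1081) = p*(-1/1081) = -p/1081)
(629643 - 11729)/(m(-199) + 124990) = (629643 - 11729)/(-1/1081*(-199) + 124990) = 617914/(199/1081 + 124990) = 617914/(135114389/1081) = 617914*(1081/135114389) = 667965034/135114389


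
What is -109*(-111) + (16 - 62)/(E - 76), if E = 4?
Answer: 435587/36 ≈ 12100.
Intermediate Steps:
-109*(-111) + (16 - 62)/(E - 76) = -109*(-111) + (16 - 62)/(4 - 76) = 12099 - 46/(-72) = 12099 - 46*(-1/72) = 12099 + 23/36 = 435587/36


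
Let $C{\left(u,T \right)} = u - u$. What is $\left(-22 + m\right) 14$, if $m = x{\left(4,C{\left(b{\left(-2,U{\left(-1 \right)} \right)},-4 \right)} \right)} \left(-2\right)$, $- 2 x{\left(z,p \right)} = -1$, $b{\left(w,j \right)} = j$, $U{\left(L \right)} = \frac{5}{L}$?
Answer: $-322$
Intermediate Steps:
$C{\left(u,T \right)} = 0$
$x{\left(z,p \right)} = \frac{1}{2}$ ($x{\left(z,p \right)} = \left(- \frac{1}{2}\right) \left(-1\right) = \frac{1}{2}$)
$m = -1$ ($m = \frac{1}{2} \left(-2\right) = -1$)
$\left(-22 + m\right) 14 = \left(-22 - 1\right) 14 = \left(-23\right) 14 = -322$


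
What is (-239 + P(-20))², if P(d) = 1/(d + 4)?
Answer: 14630625/256 ≈ 57151.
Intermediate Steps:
P(d) = 1/(4 + d)
(-239 + P(-20))² = (-239 + 1/(4 - 20))² = (-239 + 1/(-16))² = (-239 - 1/16)² = (-3825/16)² = 14630625/256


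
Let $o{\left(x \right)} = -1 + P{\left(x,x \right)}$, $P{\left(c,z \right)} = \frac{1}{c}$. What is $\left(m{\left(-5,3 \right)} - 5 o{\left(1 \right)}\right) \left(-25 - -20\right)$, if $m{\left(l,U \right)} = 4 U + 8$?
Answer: $-100$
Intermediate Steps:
$o{\left(x \right)} = -1 + \frac{1}{x}$
$m{\left(l,U \right)} = 8 + 4 U$
$\left(m{\left(-5,3 \right)} - 5 o{\left(1 \right)}\right) \left(-25 - -20\right) = \left(\left(8 + 4 \cdot 3\right) - 5 \frac{1 - 1}{1}\right) \left(-25 - -20\right) = \left(\left(8 + 12\right) - 5 \cdot 1 \left(1 - 1\right)\right) \left(-25 + 20\right) = \left(20 - 5 \cdot 1 \cdot 0\right) \left(-5\right) = \left(20 - 0\right) \left(-5\right) = \left(20 + 0\right) \left(-5\right) = 20 \left(-5\right) = -100$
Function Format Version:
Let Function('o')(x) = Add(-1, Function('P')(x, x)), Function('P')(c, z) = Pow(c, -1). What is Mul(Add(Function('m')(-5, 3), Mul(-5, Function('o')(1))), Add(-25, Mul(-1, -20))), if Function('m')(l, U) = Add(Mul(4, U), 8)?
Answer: -100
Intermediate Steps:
Function('o')(x) = Add(-1, Pow(x, -1))
Function('m')(l, U) = Add(8, Mul(4, U))
Mul(Add(Function('m')(-5, 3), Mul(-5, Function('o')(1))), Add(-25, Mul(-1, -20))) = Mul(Add(Add(8, Mul(4, 3)), Mul(-5, Mul(Pow(1, -1), Add(1, Mul(-1, 1))))), Add(-25, Mul(-1, -20))) = Mul(Add(Add(8, 12), Mul(-5, Mul(1, Add(1, -1)))), Add(-25, 20)) = Mul(Add(20, Mul(-5, Mul(1, 0))), -5) = Mul(Add(20, Mul(-5, 0)), -5) = Mul(Add(20, 0), -5) = Mul(20, -5) = -100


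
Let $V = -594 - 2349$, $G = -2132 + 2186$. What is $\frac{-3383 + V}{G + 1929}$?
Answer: $- \frac{6326}{1983} \approx -3.1901$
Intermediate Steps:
$G = 54$
$V = -2943$ ($V = -594 - 2349 = -2943$)
$\frac{-3383 + V}{G + 1929} = \frac{-3383 - 2943}{54 + 1929} = - \frac{6326}{1983}$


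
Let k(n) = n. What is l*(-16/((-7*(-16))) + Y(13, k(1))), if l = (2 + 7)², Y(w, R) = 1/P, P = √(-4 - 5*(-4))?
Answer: 243/28 ≈ 8.6786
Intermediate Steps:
P = 4 (P = √(-4 + 20) = √16 = 4)
Y(w, R) = ¼ (Y(w, R) = 1/4 = ¼)
l = 81 (l = 9² = 81)
l*(-16/((-7*(-16))) + Y(13, k(1))) = 81*(-16/((-7*(-16))) + ¼) = 81*(-16/112 + ¼) = 81*(-16*1/112 + ¼) = 81*(-⅐ + ¼) = 81*(3/28) = 243/28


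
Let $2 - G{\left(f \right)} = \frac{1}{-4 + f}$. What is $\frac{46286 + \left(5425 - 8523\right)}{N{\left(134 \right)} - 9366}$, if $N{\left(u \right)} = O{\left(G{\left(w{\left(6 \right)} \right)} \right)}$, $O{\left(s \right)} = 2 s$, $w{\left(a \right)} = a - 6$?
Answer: $- \frac{28792}{6241} \approx -4.6134$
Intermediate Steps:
$w{\left(a \right)} = -6 + a$ ($w{\left(a \right)} = a - 6 = -6 + a$)
$G{\left(f \right)} = 2 - \frac{1}{-4 + f}$
$N{\left(u \right)} = \frac{9}{2}$ ($N{\left(u \right)} = 2 \frac{-9 + 2 \left(-6 + 6\right)}{-4 + \left(-6 + 6\right)} = 2 \frac{-9 + 2 \cdot 0}{-4 + 0} = 2 \frac{-9 + 0}{-4} = 2 \left(\left(- \frac{1}{4}\right) \left(-9\right)\right) = 2 \cdot \frac{9}{4} = \frac{9}{2}$)
$\frac{46286 + \left(5425 - 8523\right)}{N{\left(134 \right)} - 9366} = \frac{46286 + \left(5425 - 8523\right)}{\frac{9}{2} - 9366} = \frac{46286 - 3098}{- \frac{18723}{2}} = 43188 \left(- \frac{2}{18723}\right) = - \frac{28792}{6241}$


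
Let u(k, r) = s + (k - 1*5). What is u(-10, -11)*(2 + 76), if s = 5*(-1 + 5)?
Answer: 390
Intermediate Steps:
s = 20 (s = 5*4 = 20)
u(k, r) = 15 + k (u(k, r) = 20 + (k - 1*5) = 20 + (k - 5) = 20 + (-5 + k) = 15 + k)
u(-10, -11)*(2 + 76) = (15 - 10)*(2 + 76) = 5*78 = 390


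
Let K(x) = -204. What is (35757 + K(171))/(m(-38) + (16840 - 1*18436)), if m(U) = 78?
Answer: -11851/506 ≈ -23.421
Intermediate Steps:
(35757 + K(171))/(m(-38) + (16840 - 1*18436)) = (35757 - 204)/(78 + (16840 - 1*18436)) = 35553/(78 + (16840 - 18436)) = 35553/(78 - 1596) = 35553/(-1518) = 35553*(-1/1518) = -11851/506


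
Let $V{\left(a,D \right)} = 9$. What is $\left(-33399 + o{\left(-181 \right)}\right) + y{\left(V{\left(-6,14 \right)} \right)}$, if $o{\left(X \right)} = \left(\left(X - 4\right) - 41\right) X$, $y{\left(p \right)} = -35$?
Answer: $7472$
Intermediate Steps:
$o{\left(X \right)} = X \left(-45 + X\right)$ ($o{\left(X \right)} = \left(\left(-4 + X\right) - 41\right) X = \left(-45 + X\right) X = X \left(-45 + X\right)$)
$\left(-33399 + o{\left(-181 \right)}\right) + y{\left(V{\left(-6,14 \right)} \right)} = \left(-33399 - 181 \left(-45 - 181\right)\right) - 35 = \left(-33399 - -40906\right) - 35 = \left(-33399 + 40906\right) - 35 = 7507 - 35 = 7472$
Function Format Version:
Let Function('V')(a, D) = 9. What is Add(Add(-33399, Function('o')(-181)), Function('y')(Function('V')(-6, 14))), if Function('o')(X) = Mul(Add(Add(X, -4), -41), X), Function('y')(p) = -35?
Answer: 7472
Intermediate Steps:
Function('o')(X) = Mul(X, Add(-45, X)) (Function('o')(X) = Mul(Add(Add(-4, X), -41), X) = Mul(Add(-45, X), X) = Mul(X, Add(-45, X)))
Add(Add(-33399, Function('o')(-181)), Function('y')(Function('V')(-6, 14))) = Add(Add(-33399, Mul(-181, Add(-45, -181))), -35) = Add(Add(-33399, Mul(-181, -226)), -35) = Add(Add(-33399, 40906), -35) = Add(7507, -35) = 7472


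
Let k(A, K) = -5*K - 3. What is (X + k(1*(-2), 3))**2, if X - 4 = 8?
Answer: 36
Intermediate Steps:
X = 12 (X = 4 + 8 = 12)
k(A, K) = -3 - 5*K
(X + k(1*(-2), 3))**2 = (12 + (-3 - 5*3))**2 = (12 + (-3 - 15))**2 = (12 - 18)**2 = (-6)**2 = 36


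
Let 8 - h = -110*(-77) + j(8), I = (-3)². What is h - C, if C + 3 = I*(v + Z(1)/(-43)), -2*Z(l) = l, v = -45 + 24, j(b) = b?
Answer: -711917/86 ≈ -8278.1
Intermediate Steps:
I = 9
v = -21
Z(l) = -l/2
h = -8470 (h = 8 - (-110*(-77) + 8) = 8 - (8470 + 8) = 8 - 1*8478 = 8 - 8478 = -8470)
C = -16503/86 (C = -3 + 9*(-21 - ½*1/(-43)) = -3 + 9*(-21 - ½*(-1/43)) = -3 + 9*(-21 + 1/86) = -3 + 9*(-1805/86) = -3 - 16245/86 = -16503/86 ≈ -191.90)
h - C = -8470 - 1*(-16503/86) = -8470 + 16503/86 = -711917/86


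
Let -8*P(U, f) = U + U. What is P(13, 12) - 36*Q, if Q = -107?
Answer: 15395/4 ≈ 3848.8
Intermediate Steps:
P(U, f) = -U/4 (P(U, f) = -(U + U)/8 = -U/4)
P(13, 12) - 36*Q = -1/4*13 - 36*(-107) = -13/4 + 3852 = 15395/4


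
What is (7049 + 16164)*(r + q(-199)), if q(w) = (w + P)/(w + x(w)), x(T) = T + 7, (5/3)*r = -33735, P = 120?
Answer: -183711210376/391 ≈ -4.6985e+8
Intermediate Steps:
r = -20241 (r = (⅗)*(-33735) = -20241)
x(T) = 7 + T
q(w) = (120 + w)/(7 + 2*w) (q(w) = (w + 120)/(w + (7 + w)) = (120 + w)/(7 + 2*w))
(7049 + 16164)*(r + q(-199)) = (7049 + 16164)*(-20241 + (120 - 199)/(7 + 2*(-199))) = 23213*(-20241 - 79/(7 - 398)) = 23213*(-20241 - 79/(-391)) = 23213*(-20241 - 1/391*(-79)) = 23213*(-20241 + 79/391) = 23213*(-7914152/391) = -183711210376/391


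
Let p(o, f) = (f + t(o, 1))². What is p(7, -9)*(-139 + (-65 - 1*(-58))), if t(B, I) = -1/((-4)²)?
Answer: -1534825/128 ≈ -11991.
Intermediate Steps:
t(B, I) = -1/16
p(o, f) = (-1/16 + f)² (p(o, f) = (f - 1/16)² = (-1/16 + f)²)
p(7, -9)*(-139 + (-65 - 1*(-58))) = ((-1 + 16*(-9))²/256)*(-139 + (-65 - 1*(-58))) = ((-1 - 144)²/256)*(-139 + (-65 + 58)) = ((1/256)*(-145)²)*(-139 - 7) = ((1/256)*21025)*(-146) = (21025/256)*(-146) = -1534825/128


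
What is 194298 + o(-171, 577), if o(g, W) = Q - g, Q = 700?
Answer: 195169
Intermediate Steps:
o(g, W) = 700 - g
194298 + o(-171, 577) = 194298 + (700 - 1*(-171)) = 194298 + (700 + 171) = 194298 + 871 = 195169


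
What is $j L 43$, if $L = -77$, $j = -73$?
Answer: $241703$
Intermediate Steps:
$j L 43 = \left(-73\right) \left(-77\right) 43 = 5621 \cdot 43 = 241703$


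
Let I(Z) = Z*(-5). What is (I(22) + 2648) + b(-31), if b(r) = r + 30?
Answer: 2537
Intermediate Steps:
I(Z) = -5*Z
b(r) = 30 + r
(I(22) + 2648) + b(-31) = (-5*22 + 2648) + (30 - 31) = (-110 + 2648) - 1 = 2538 - 1 = 2537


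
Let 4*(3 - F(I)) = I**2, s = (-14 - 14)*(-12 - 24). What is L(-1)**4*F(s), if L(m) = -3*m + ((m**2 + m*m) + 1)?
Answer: -329200848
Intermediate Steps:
s = 1008 (s = -28*(-36) = 1008)
F(I) = 3 - I**2/4
L(m) = 1 - 3*m + 2*m**2 (L(m) = -3*m + ((m**2 + m**2) + 1) = -3*m + (2*m**2 + 1) = -3*m + (1 + 2*m**2) = 1 - 3*m + 2*m**2)
L(-1)**4*F(s) = (1 - 3*(-1) + 2*(-1)**2)**4*(3 - 1/4*1008**2) = (1 + 3 + 2*1)**4*(3 - 1/4*1016064) = (1 + 3 + 2)**4*(3 - 254016) = 6**4*(-254013) = 1296*(-254013) = -329200848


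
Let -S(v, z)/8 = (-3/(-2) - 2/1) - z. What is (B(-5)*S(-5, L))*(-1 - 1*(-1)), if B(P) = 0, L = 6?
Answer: 0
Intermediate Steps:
S(v, z) = 4 + 8*z (S(v, z) = -8*((-3/(-2) - 2/1) - z) = -8*((-3*(-1/2) - 2*1) - z) = -8*((3/2 - 2) - z) = -8*(-1/2 - z) = 4 + 8*z)
(B(-5)*S(-5, L))*(-1 - 1*(-1)) = (0*(4 + 8*6))*(-1 - 1*(-1)) = (0*(4 + 48))*(-1 + 1) = (0*52)*0 = 0*0 = 0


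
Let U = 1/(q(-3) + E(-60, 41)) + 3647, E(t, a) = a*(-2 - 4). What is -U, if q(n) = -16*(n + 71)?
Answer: -4865097/1334 ≈ -3647.0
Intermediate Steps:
q(n) = -1136 - 16*n (q(n) = -16*(71 + n) = -1136 - 16*n)
E(t, a) = -6*a (E(t, a) = a*(-6) = -6*a)
U = 4865097/1334 (U = 1/((-1136 - 16*(-3)) - 6*41) + 3647 = 1/((-1136 + 48) - 246) + 3647 = 1/(-1088 - 246) + 3647 = 1/(-1334) + 3647 = -1/1334 + 3647 = 4865097/1334 ≈ 3647.0)
-U = -1*4865097/1334 = -4865097/1334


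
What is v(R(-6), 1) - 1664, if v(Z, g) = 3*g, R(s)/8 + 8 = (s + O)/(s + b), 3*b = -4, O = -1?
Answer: -1661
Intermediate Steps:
b = -4/3 (b = (⅓)*(-4) = -4/3 ≈ -1.3333)
R(s) = -64 + 8*(-1 + s)/(-4/3 + s) (R(s) = -64 + 8*((s - 1)/(s - 4/3)) = -64 + 8*((-1 + s)/(-4/3 + s)) = -64 + 8*(-1 + s)/(-4/3 + s))
v(R(-6), 1) - 1664 = 3*1 - 1664 = 3 - 1664 = -1661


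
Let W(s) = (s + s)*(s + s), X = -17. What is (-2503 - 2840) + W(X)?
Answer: -4187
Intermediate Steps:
W(s) = 4*s**2 (W(s) = (2*s)*(2*s) = 4*s**2)
(-2503 - 2840) + W(X) = (-2503 - 2840) + 4*(-17)**2 = -5343 + 4*289 = -5343 + 1156 = -4187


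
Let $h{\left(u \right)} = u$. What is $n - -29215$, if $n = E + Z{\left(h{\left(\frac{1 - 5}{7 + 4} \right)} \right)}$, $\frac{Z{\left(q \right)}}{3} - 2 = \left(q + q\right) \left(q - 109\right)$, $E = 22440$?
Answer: $\frac{6279853}{121} \approx 51900.0$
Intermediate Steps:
$Z{\left(q \right)} = 6 + 6 q \left(-109 + q\right)$ ($Z{\left(q \right)} = 6 + 3 \left(q + q\right) \left(q - 109\right) = 6 + 3 \cdot 2 q \left(-109 + q\right) = 6 + 6 q \left(-109 + q\right)$)
$n = \frac{2744838}{121}$ ($n = 22440 + \left(6 - 654 \frac{1 - 5}{7 + 4} + 6 \left(\frac{1 - 5}{7 + 4}\right)^{2}\right) = 22440 + \left(6 - 654 \left(- \frac{4}{11}\right) + 6 \left(- \frac{4}{11}\right)^{2}\right) = 22440 + \left(6 - 654 \left(\left(-4\right) \frac{1}{11}\right) + 6 \left(\left(-4\right) \frac{1}{11}\right)^{2}\right) = 22440 + \left(6 - - \frac{2616}{11} + 6 \left(- \frac{4}{11}\right)^{2}\right) = 22440 + \left(6 + \frac{2616}{11} + 6 \cdot \frac{16}{121}\right) = 22440 + \left(6 + \frac{2616}{11} + \frac{96}{121}\right) = 22440 + \frac{29598}{121} = \frac{2744838}{121} \approx 22685.0$)
$n - -29215 = \frac{2744838}{121} - -29215 = \frac{2744838}{121} + 29215 = \frac{6279853}{121}$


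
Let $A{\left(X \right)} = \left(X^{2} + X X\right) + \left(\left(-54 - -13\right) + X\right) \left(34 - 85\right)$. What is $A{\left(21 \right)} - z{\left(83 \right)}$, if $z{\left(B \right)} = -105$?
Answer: $2007$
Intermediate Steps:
$A{\left(X \right)} = 2091 - 51 X + 2 X^{2}$ ($A{\left(X \right)} = \left(X^{2} + X^{2}\right) + \left(\left(-54 + 13\right) + X\right) \left(-51\right) = 2 X^{2} + \left(-41 + X\right) \left(-51\right) = 2 X^{2} - \left(-2091 + 51 X\right) = 2091 - 51 X + 2 X^{2}$)
$A{\left(21 \right)} - z{\left(83 \right)} = \left(2091 - 1071 + 2 \cdot 21^{2}\right) - -105 = \left(2091 - 1071 + 2 \cdot 441\right) + 105 = \left(2091 - 1071 + 882\right) + 105 = 1902 + 105 = 2007$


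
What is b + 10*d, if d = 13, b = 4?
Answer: 134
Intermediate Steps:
b + 10*d = 4 + 10*13 = 4 + 130 = 134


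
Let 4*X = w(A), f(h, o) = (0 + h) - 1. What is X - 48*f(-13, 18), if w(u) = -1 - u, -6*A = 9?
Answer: 5377/8 ≈ 672.13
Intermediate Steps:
f(h, o) = -1 + h (f(h, o) = h - 1 = -1 + h)
A = -3/2 (A = -⅙*9 = -3/2 ≈ -1.5000)
X = ⅛ (X = (-1 - 1*(-3/2))/4 = (-1 + 3/2)/4 = (¼)*(½) = ⅛ ≈ 0.12500)
X - 48*f(-13, 18) = ⅛ - 48*(-1 - 13) = ⅛ - 48*(-14) = ⅛ + 672 = 5377/8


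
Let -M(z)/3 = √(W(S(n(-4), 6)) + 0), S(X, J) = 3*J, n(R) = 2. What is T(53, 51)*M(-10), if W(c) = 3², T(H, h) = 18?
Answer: -162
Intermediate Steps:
W(c) = 9
M(z) = -9 (M(z) = -3*√(9 + 0) = -3*√9 = -3*3 = -9)
T(53, 51)*M(-10) = 18*(-9) = -162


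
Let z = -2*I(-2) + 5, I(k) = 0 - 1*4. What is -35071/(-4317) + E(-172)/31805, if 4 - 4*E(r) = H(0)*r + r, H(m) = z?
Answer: 1118036306/137302185 ≈ 8.1429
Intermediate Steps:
I(k) = -4 (I(k) = 0 - 4 = -4)
z = 13 (z = -2*(-4) + 5 = 8 + 5 = 13)
H(m) = 13
E(r) = 1 - 7*r/2 (E(r) = 1 - (13*r + r)/4 = 1 - 7*r/2)
-35071/(-4317) + E(-172)/31805 = -35071/(-4317) + (1 - 7/2*(-172))/31805 = -35071*(-1/4317) + (1 + 602)*(1/31805) = 35071/4317 + 603*(1/31805) = 35071/4317 + 603/31805 = 1118036306/137302185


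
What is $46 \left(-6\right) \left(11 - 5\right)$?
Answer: $-1656$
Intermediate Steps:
$46 \left(-6\right) \left(11 - 5\right) = - 276 \left(11 - 5\right) = \left(-276\right) 6 = -1656$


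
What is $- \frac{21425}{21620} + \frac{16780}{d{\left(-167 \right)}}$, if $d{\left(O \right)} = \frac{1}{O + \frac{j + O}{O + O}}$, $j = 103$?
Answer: $- \frac{2021213264635}{722108} \approx -2.799 \cdot 10^{6}$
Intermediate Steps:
$d{\left(O \right)} = \frac{1}{O + \frac{103 + O}{2 O}}$ ($d{\left(O \right)} = \frac{1}{O + \frac{103 + O}{O + O}} = \frac{1}{O + \frac{103 + O}{2 O}}$)
$- \frac{21425}{21620} + \frac{16780}{d{\left(-167 \right)}} = - \frac{21425}{21620} + \frac{16780}{2 \left(-167\right) \frac{1}{103 - 167 + 2 \left(-167\right)^{2}}} = \left(-21425\right) \frac{1}{21620} + \frac{16780}{2 \left(-167\right) \frac{1}{103 - 167 + 2 \cdot 27889}} = - \frac{4285}{4324} + \frac{16780}{2 \left(-167\right) \frac{1}{103 - 167 + 55778}} = - \frac{4285}{4324} + \frac{16780}{2 \left(-167\right) \frac{1}{55714}} = - \frac{4285}{4324} + \frac{16780}{- \frac{167}{27857}} = - \frac{4285}{4324} + 16780 \left(- \frac{27857}{167}\right) = - \frac{4285}{4324} - \frac{467440460}{167} = - \frac{2021213264635}{722108}$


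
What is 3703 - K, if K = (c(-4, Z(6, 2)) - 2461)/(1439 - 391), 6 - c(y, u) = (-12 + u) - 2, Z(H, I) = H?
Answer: 3883191/1048 ≈ 3705.3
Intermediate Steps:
c(y, u) = 20 - u (c(y, u) = 6 - ((-12 + u) - 2) = 6 - (-14 + u) = 6 + (14 - u) = 20 - u)
K = -2447/1048 (K = ((20 - 1*6) - 2461)/(1439 - 391) = ((20 - 6) - 2461)/1048 = (14 - 2461)*(1/1048) = -2447*1/1048 = -2447/1048 ≈ -2.3349)
3703 - K = 3703 - 1*(-2447/1048) = 3703 + 2447/1048 = 3883191/1048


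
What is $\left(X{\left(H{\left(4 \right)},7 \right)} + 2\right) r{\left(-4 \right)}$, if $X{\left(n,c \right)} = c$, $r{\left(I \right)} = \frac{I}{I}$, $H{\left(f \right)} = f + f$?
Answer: $9$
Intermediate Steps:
$H{\left(f \right)} = 2 f$
$r{\left(I \right)} = 1$
$\left(X{\left(H{\left(4 \right)},7 \right)} + 2\right) r{\left(-4 \right)} = \left(7 + 2\right) 1 = 9 \cdot 1 = 9$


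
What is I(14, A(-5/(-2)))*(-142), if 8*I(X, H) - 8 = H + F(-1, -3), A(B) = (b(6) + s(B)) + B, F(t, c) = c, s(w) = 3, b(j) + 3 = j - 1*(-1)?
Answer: -2059/8 ≈ -257.38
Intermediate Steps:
b(j) = -2 + j (b(j) = -3 + (j - 1*(-1)) = -3 + (j + 1) = -3 + (1 + j) = -2 + j)
A(B) = 7 + B (A(B) = ((-2 + 6) + 3) + B = (4 + 3) + B = 7 + B)
I(X, H) = 5/8 + H/8 (I(X, H) = 1 + (H - 3)/8 = 1 + (-3 + H)/8 = 1 + (-3/8 + H/8) = 5/8 + H/8)
I(14, A(-5/(-2)))*(-142) = (5/8 + (7 - 5/(-2))/8)*(-142) = (5/8 + (7 - 5*(-1/2))/8)*(-142) = (5/8 + (7 + 5/2)/8)*(-142) = (5/8 + (1/8)*(19/2))*(-142) = (5/8 + 19/16)*(-142) = (29/16)*(-142) = -2059/8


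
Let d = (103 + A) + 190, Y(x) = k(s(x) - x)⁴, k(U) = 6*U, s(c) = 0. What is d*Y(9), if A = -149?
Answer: 1224440064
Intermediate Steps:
Y(x) = 1296*x⁴ (Y(x) = (6*(0 - x))⁴ = (6*(-x))⁴ = (-6*x)⁴ = 1296*x⁴)
d = 144 (d = (103 - 149) + 190 = -46 + 190 = 144)
d*Y(9) = 144*(1296*9⁴) = 144*(1296*6561) = 144*8503056 = 1224440064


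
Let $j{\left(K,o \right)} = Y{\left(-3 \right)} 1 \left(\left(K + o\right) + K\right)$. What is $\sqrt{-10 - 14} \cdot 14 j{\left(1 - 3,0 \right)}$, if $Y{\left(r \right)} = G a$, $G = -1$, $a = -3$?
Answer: $- 336 i \sqrt{6} \approx - 823.03 i$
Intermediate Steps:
$Y{\left(r \right)} = 3$ ($Y{\left(r \right)} = \left(-1\right) \left(-3\right) = 3$)
$j{\left(K,o \right)} = 3 o + 6 K$ ($j{\left(K,o \right)} = 3 \cdot 1 \left(\left(K + o\right) + K\right) = 3 \cdot 1 \left(o + 2 K\right) = 3 \left(o + 2 K\right) = 3 o + 6 K$)
$\sqrt{-10 - 14} \cdot 14 j{\left(1 - 3,0 \right)} = \sqrt{-10 - 14} \cdot 14 \left(3 \cdot 0 + 6 \left(1 - 3\right)\right) = \sqrt{-24} \cdot 14 \left(0 + 6 \left(-2\right)\right) = 2 i \sqrt{6} \cdot 14 \left(0 - 12\right) = 28 i \sqrt{6} \left(-12\right) = - 336 i \sqrt{6}$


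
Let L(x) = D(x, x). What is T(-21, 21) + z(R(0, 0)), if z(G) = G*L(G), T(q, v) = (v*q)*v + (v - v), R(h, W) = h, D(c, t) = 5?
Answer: -9261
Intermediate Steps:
L(x) = 5
T(q, v) = q*v² (T(q, v) = (q*v)*v + 0 = q*v² + 0 = q*v²)
z(G) = 5*G (z(G) = G*5 = 5*G)
T(-21, 21) + z(R(0, 0)) = -21*21² + 5*0 = -21*441 + 0 = -9261 + 0 = -9261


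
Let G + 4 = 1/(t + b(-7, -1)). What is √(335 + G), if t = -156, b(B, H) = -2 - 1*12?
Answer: √9565730/170 ≈ 18.193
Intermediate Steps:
b(B, H) = -14 (b(B, H) = -2 - 12 = -14)
G = -681/170 (G = -4 + 1/(-156 - 14) = -4 + 1/(-170) = -4 - 1/170 = -681/170 ≈ -4.0059)
√(335 + G) = √(335 - 681/170) = √(56269/170) = √9565730/170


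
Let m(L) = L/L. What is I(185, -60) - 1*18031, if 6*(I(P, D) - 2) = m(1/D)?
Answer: -108173/6 ≈ -18029.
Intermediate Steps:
m(L) = 1
I(P, D) = 13/6 (I(P, D) = 2 + (⅙)*1 = 2 + ⅙ = 13/6)
I(185, -60) - 1*18031 = 13/6 - 1*18031 = 13/6 - 18031 = -108173/6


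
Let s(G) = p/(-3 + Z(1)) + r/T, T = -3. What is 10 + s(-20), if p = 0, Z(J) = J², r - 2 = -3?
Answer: 31/3 ≈ 10.333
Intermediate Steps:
r = -1 (r = 2 - 3 = -1)
s(G) = ⅓ (s(G) = 0/(-3 + 1²) - 1/(-3) = 0/(-3 + 1) - 1*(-⅓) = 0/(-2) + ⅓ = 0*(-½) + ⅓ = 0 + ⅓ = ⅓)
10 + s(-20) = 10 + ⅓ = 31/3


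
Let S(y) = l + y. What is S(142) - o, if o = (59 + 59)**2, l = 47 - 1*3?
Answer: -13738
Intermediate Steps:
l = 44 (l = 47 - 3 = 44)
o = 13924 (o = 118**2 = 13924)
S(y) = 44 + y
S(142) - o = (44 + 142) - 1*13924 = 186 - 13924 = -13738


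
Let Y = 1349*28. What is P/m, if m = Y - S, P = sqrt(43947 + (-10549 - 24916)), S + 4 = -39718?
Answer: sqrt(8482)/77494 ≈ 0.0011884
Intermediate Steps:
S = -39722 (S = -4 - 39718 = -39722)
Y = 37772
P = sqrt(8482) (P = sqrt(43947 - 35465) = sqrt(8482) ≈ 92.098)
m = 77494 (m = 37772 - 1*(-39722) = 37772 + 39722 = 77494)
P/m = sqrt(8482)/77494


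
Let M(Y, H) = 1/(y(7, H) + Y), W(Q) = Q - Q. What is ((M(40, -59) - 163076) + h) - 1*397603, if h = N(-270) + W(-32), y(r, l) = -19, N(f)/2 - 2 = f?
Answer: -11785514/21 ≈ -5.6122e+5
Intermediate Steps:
N(f) = 4 + 2*f
W(Q) = 0
h = -536 (h = (4 + 2*(-270)) + 0 = (4 - 540) + 0 = -536 + 0 = -536)
M(Y, H) = 1/(-19 + Y)
((M(40, -59) - 163076) + h) - 1*397603 = ((1/(-19 + 40) - 163076) - 536) - 1*397603 = ((1/21 - 163076) - 536) - 397603 = (-3424595/21 - 536) - 397603 = -3435851/21 - 397603 = -11785514/21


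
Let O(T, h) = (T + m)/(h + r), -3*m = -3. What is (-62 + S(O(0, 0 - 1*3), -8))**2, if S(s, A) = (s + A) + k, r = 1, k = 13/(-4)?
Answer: 87025/16 ≈ 5439.1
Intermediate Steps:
m = 1 (m = -1/3*(-3) = 1)
k = -13/4 (k = 13*(-1/4) = -13/4 ≈ -3.2500)
O(T, h) = (1 + T)/(1 + h) (O(T, h) = (T + 1)/(h + 1) = (1 + T)/(1 + h))
S(s, A) = -13/4 + A + s (S(s, A) = (s + A) - 13/4 = (A + s) - 13/4 = -13/4 + A + s)
(-62 + S(O(0, 0 - 1*3), -8))**2 = (-62 + (-13/4 - 8 + (1 + 0)/(1 + (0 - 1*3))))**2 = (-62 + (-13/4 - 8 + 1/(1 + (0 - 3))))**2 = (-62 + (-13/4 - 8 + 1/(1 - 3)))**2 = (-62 + (-13/4 - 8 + 1/(-2)))**2 = (-62 + (-13/4 - 8 - 1/2*1))**2 = (-62 + (-13/4 - 8 - 1/2))**2 = (-62 - 47/4)**2 = (-295/4)**2 = 87025/16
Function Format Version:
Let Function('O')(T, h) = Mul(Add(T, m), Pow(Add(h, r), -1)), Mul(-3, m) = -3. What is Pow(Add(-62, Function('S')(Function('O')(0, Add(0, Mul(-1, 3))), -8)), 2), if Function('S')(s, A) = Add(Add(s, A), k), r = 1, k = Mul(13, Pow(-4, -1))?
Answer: Rational(87025, 16) ≈ 5439.1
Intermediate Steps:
m = 1 (m = Mul(Rational(-1, 3), -3) = 1)
k = Rational(-13, 4) (k = Mul(13, Rational(-1, 4)) = Rational(-13, 4) ≈ -3.2500)
Function('O')(T, h) = Mul(Pow(Add(1, h), -1), Add(1, T)) (Function('O')(T, h) = Mul(Add(T, 1), Pow(Add(h, 1), -1)) = Mul(Add(1, T), Pow(Add(1, h), -1)) = Mul(Pow(Add(1, h), -1), Add(1, T)))
Function('S')(s, A) = Add(Rational(-13, 4), A, s) (Function('S')(s, A) = Add(Add(s, A), Rational(-13, 4)) = Add(Add(A, s), Rational(-13, 4)) = Add(Rational(-13, 4), A, s))
Pow(Add(-62, Function('S')(Function('O')(0, Add(0, Mul(-1, 3))), -8)), 2) = Pow(Add(-62, Add(Rational(-13, 4), -8, Mul(Pow(Add(1, Add(0, Mul(-1, 3))), -1), Add(1, 0)))), 2) = Pow(Add(-62, Add(Rational(-13, 4), -8, Mul(Pow(Add(1, Add(0, -3)), -1), 1))), 2) = Pow(Add(-62, Add(Rational(-13, 4), -8, Mul(Pow(Add(1, -3), -1), 1))), 2) = Pow(Add(-62, Add(Rational(-13, 4), -8, Mul(Pow(-2, -1), 1))), 2) = Pow(Add(-62, Add(Rational(-13, 4), -8, Mul(Rational(-1, 2), 1))), 2) = Pow(Add(-62, Add(Rational(-13, 4), -8, Rational(-1, 2))), 2) = Pow(Add(-62, Rational(-47, 4)), 2) = Pow(Rational(-295, 4), 2) = Rational(87025, 16)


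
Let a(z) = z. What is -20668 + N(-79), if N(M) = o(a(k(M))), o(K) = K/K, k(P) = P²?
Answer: -20667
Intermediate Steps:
o(K) = 1
N(M) = 1
-20668 + N(-79) = -20668 + 1 = -20667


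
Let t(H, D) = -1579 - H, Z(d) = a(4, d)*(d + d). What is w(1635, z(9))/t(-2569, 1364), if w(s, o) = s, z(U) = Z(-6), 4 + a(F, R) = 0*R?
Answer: 109/66 ≈ 1.6515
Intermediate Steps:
a(F, R) = -4 (a(F, R) = -4 + 0*R = -4 + 0 = -4)
Z(d) = -8*d (Z(d) = -4*(d + d) = -8*d)
z(U) = 48 (z(U) = -8*(-6) = 48)
w(1635, z(9))/t(-2569, 1364) = 1635/(-1579 - 1*(-2569)) = 1635/(-1579 + 2569) = 1635/990 = 1635*(1/990) = 109/66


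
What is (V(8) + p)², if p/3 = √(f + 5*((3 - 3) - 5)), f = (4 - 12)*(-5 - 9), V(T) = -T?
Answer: 847 - 48*√87 ≈ 399.29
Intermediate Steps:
f = 112 (f = -8*(-14) = 112)
p = 3*√87 (p = 3*√(112 + 5*((3 - 3) - 5)) = 3*√(112 + 5*(0 - 5)) = 3*√(112 + 5*(-5)) = 3*√(112 - 25) = 3*√87 ≈ 27.982)
(V(8) + p)² = (-1*8 + 3*√87)² = (-8 + 3*√87)²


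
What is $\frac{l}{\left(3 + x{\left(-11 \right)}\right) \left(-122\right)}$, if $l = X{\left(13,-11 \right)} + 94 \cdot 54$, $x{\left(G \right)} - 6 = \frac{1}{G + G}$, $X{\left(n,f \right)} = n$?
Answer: $- \frac{55979}{12017} \approx -4.6583$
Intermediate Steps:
$x{\left(G \right)} = 6 + \frac{1}{2 G}$ ($x{\left(G \right)} = 6 + \frac{1}{G + G} = 6 + \frac{1}{2 G}$)
$l = 5089$ ($l = 13 + 94 \cdot 54 = 13 + 5076 = 5089$)
$\frac{l}{\left(3 + x{\left(-11 \right)}\right) \left(-122\right)} = \frac{5089}{\left(3 + \left(6 + \frac{1}{2 \left(-11\right)}\right)\right) \left(-122\right)} = \frac{5089}{\left(3 + \left(6 + \frac{1}{2} \left(- \frac{1}{11}\right)\right)\right) \left(-122\right)} = \frac{5089}{\left(3 + \left(6 - \frac{1}{22}\right)\right) \left(-122\right)} = \frac{5089}{\left(3 + \frac{131}{22}\right) \left(-122\right)} = \frac{5089}{\frac{197}{22} \left(-122\right)} = \frac{5089}{- \frac{12017}{11}} = 5089 \left(- \frac{11}{12017}\right) = - \frac{55979}{12017}$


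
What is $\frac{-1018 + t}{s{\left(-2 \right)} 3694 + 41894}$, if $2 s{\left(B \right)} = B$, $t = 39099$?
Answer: $\frac{38081}{38200} \approx 0.99688$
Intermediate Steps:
$s{\left(B \right)} = \frac{B}{2}$
$\frac{-1018 + t}{s{\left(-2 \right)} 3694 + 41894} = \frac{-1018 + 39099}{\frac{1}{2} \left(-2\right) 3694 + 41894} = \frac{38081}{\left(-1\right) 3694 + 41894} = \frac{38081}{-3694 + 41894} = \frac{38081}{38200}$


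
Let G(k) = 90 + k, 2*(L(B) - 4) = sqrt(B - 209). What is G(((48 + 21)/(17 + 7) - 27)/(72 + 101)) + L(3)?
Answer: 129903/1384 + I*sqrt(206)/2 ≈ 93.861 + 7.1764*I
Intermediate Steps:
L(B) = 4 + sqrt(-209 + B)/2 (L(B) = 4 + sqrt(B - 209)/2 = 4 + sqrt(-209 + B)/2)
G(((48 + 21)/(17 + 7) - 27)/(72 + 101)) + L(3) = (90 + ((48 + 21)/(17 + 7) - 27)/(72 + 101)) + (4 + sqrt(-209 + 3)/2) = (90 + (69/24 - 27)/173) + (4 + sqrt(-206)/2) = (90 + (69*(1/24) - 27)*(1/173)) + (4 + (I*sqrt(206))/2) = (90 + (23/8 - 27)*(1/173)) + (4 + I*sqrt(206)/2) = (90 - 193/8*1/173) + (4 + I*sqrt(206)/2) = (90 - 193/1384) + (4 + I*sqrt(206)/2) = 124367/1384 + (4 + I*sqrt(206)/2) = 129903/1384 + I*sqrt(206)/2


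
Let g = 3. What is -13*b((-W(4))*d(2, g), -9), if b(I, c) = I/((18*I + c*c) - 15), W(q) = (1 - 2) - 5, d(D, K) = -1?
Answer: -13/7 ≈ -1.8571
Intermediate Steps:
W(q) = -6 (W(q) = -1 - 5 = -6)
b(I, c) = I/(-15 + c² + 18*I) (b(I, c) = I/((18*I + c²) - 15) = I/((c² + 18*I) - 15) = I/(-15 + c² + 18*I))
-13*b((-W(4))*d(2, g), -9) = -13*-1*(-6)*(-1)/(-15 + (-9)² + 18*(-1*(-6)*(-1))) = -13*6*(-1)/(-15 + 81 + 18*(6*(-1))) = -(-78)/(-15 + 81 + 18*(-6)) = -(-78)/(-15 + 81 - 108) = -(-78)/(-42) = -(-78)*(-1)/42 = -13*⅐ = -13/7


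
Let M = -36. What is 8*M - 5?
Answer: -293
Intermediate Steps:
8*M - 5 = 8*(-36) - 5 = -288 - 5 = -293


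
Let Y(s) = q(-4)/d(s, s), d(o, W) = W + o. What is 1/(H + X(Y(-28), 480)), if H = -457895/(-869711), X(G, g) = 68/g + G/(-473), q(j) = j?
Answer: 345553574520/230832081797 ≈ 1.4970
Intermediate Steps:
Y(s) = -2/s (Y(s) = -4/(s + s) = -4*1/(2*s) = -2/s)
X(G, g) = 68/g - G/473 (X(G, g) = 68/g + G*(-1/473) = 68/g - G/473)
H = 457895/869711 (H = -457895*(-1/869711) = 457895/869711 ≈ 0.52649)
1/(H + X(Y(-28), 480)) = 1/(457895/869711 + (68/480 - (-2)/(473*(-28)))) = 1/(457895/869711 + (68*(1/480) - (-2)*(-1)/(473*28))) = 1/(457895/869711 + (17/120 - 1/473*1/14)) = 1/(457895/869711 + (17/120 - 1/6622)) = 1/(457895/869711 + 56227/397320) = 1/(230832081797/345553574520) = 345553574520/230832081797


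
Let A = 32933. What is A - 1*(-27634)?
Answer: 60567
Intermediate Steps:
A - 1*(-27634) = 32933 - 1*(-27634) = 32933 + 27634 = 60567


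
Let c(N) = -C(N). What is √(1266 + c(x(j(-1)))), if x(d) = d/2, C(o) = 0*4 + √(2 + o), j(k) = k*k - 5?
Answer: √1266 ≈ 35.581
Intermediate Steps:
j(k) = -5 + k² (j(k) = k² - 5 = -5 + k²)
C(o) = √(2 + o) (C(o) = 0 + √(2 + o) = √(2 + o))
x(d) = d/2 (x(d) = d*(½) = d/2)
c(N) = -√(2 + N)
√(1266 + c(x(j(-1)))) = √(1266 - √(2 + (-5 + (-1)²)/2)) = √(1266 - √(2 + (-5 + 1)/2)) = √(1266 - √(2 + (½)*(-4))) = √(1266 - √(2 - 2)) = √(1266 - √0) = √(1266 - 1*0) = √(1266 + 0) = √1266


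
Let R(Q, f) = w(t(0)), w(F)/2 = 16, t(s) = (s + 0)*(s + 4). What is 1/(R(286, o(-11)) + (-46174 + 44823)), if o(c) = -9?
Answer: -1/1319 ≈ -0.00075815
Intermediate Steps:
t(s) = s*(4 + s)
w(F) = 32 (w(F) = 2*16 = 32)
R(Q, f) = 32
1/(R(286, o(-11)) + (-46174 + 44823)) = 1/(32 + (-46174 + 44823)) = 1/(32 - 1351) = 1/(-1319) = -1/1319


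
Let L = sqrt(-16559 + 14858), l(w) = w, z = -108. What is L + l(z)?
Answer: -108 + 9*I*sqrt(21) ≈ -108.0 + 41.243*I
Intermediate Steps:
L = 9*I*sqrt(21) (L = sqrt(-1701) = 9*I*sqrt(21) ≈ 41.243*I)
L + l(z) = 9*I*sqrt(21) - 108 = -108 + 9*I*sqrt(21)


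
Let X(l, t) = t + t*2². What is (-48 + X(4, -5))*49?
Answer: -3577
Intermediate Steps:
X(l, t) = 5*t (X(l, t) = t + t*4 = t + 4*t = 5*t)
(-48 + X(4, -5))*49 = (-48 + 5*(-5))*49 = (-48 - 25)*49 = -73*49 = -3577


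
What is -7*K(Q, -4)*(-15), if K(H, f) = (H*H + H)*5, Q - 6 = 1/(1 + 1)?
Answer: 102375/4 ≈ 25594.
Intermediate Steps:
Q = 13/2 (Q = 6 + 1/(1 + 1) = 6 + 1/2 = 6 + ½ = 13/2 ≈ 6.5000)
K(H, f) = 5*H + 5*H² (K(H, f) = (H² + H)*5 = (H + H²)*5 = 5*H + 5*H²)
-7*K(Q, -4)*(-15) = -35*13*(1 + 13/2)/2*(-15) = -35*13*15/(2*2)*(-15) = -7*975/4*(-15) = -6825/4*(-15) = 102375/4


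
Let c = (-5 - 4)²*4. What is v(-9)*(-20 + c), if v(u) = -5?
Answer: -1520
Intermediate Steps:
c = 324 (c = (-9)²*4 = 81*4 = 324)
v(-9)*(-20 + c) = -5*(-20 + 324) = -5*304 = -1520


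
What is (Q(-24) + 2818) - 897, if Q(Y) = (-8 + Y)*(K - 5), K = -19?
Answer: 2689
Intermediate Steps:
Q(Y) = 192 - 24*Y (Q(Y) = (-8 + Y)*(-19 - 5) = (-8 + Y)*(-24) = 192 - 24*Y)
(Q(-24) + 2818) - 897 = ((192 - 24*(-24)) + 2818) - 897 = ((192 + 576) + 2818) - 897 = (768 + 2818) - 897 = 3586 - 897 = 2689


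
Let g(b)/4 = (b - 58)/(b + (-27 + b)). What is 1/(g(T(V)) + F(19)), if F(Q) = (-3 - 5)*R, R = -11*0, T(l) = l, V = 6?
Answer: 15/208 ≈ 0.072115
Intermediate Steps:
R = 0
g(b) = 4*(-58 + b)/(-27 + 2*b) (g(b) = 4*((b - 58)/(b + (-27 + b))) = 4*((-58 + b)/(-27 + 2*b)) = 4*(-58 + b)/(-27 + 2*b))
F(Q) = 0 (F(Q) = (-3 - 5)*0 = -8*0 = 0)
1/(g(T(V)) + F(19)) = 1/(4*(-58 + 6)/(-27 + 2*6) + 0) = 1/(4*(-52)/(-27 + 12) + 0) = 1/(4*(-52)/(-15) + 0) = 1/(4*(-1/15)*(-52) + 0) = 1/(208/15 + 0) = 1/(208/15) = 15/208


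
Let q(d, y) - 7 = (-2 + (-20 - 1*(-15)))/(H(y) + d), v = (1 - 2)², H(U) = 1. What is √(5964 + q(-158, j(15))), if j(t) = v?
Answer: √147180278/157 ≈ 77.273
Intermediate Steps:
v = 1 (v = (-1)² = 1)
j(t) = 1
q(d, y) = 7 - 7/(1 + d) (q(d, y) = 7 + (-2 + (-20 - 1*(-15)))/(1 + d) = 7 + (-2 + (-20 + 15))/(1 + d) = 7 + (-2 - 5)/(1 + d) = 7 - 7/(1 + d))
√(5964 + q(-158, j(15))) = √(5964 + 7*(-158)/(1 - 158)) = √(5964 + 7*(-158)/(-157)) = √(5964 + 7*(-158)*(-1/157)) = √(5964 + 1106/157) = √(937454/157) = √147180278/157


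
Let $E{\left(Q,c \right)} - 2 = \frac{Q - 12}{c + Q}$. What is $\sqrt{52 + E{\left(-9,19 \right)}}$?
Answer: $\frac{\sqrt{5190}}{10} \approx 7.2042$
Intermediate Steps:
$E{\left(Q,c \right)} = 2 + \frac{-12 + Q}{Q + c}$ ($E{\left(Q,c \right)} = 2 + \frac{Q - 12}{c + Q} = 2 + \frac{-12 + Q}{Q + c}$)
$\sqrt{52 + E{\left(-9,19 \right)}} = \sqrt{52 + \frac{-12 + 2 \cdot 19 + 3 \left(-9\right)}{-9 + 19}} = \sqrt{52 + \frac{-12 + 38 - 27}{10}} = \sqrt{52 + \frac{1}{10} \left(-1\right)} = \sqrt{52 - \frac{1}{10}} = \sqrt{\frac{519}{10}} = \frac{\sqrt{5190}}{10}$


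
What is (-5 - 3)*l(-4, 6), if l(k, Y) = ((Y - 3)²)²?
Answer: -648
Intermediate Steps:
l(k, Y) = (-3 + Y)⁴ (l(k, Y) = ((-3 + Y)²)² = (-3 + Y)⁴)
(-5 - 3)*l(-4, 6) = (-5 - 3)*(-3 + 6)⁴ = -8*3⁴ = -8*81 = -648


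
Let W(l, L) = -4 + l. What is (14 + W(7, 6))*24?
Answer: 408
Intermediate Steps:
(14 + W(7, 6))*24 = (14 + (-4 + 7))*24 = (14 + 3)*24 = 17*24 = 408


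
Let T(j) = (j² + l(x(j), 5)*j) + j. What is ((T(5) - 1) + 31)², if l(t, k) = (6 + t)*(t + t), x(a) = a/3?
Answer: 2856100/81 ≈ 35261.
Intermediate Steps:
x(a) = a/3 (x(a) = a*(⅓) = a/3)
l(t, k) = 2*t*(6 + t) (l(t, k) = (6 + t)*(2*t) = 2*t*(6 + t))
T(j) = j + j² + 2*j²*(6 + j/3)/3 (T(j) = (j² + (2*(j/3)*(6 + j/3))*j) + j = (j² + (2*j*(6 + j/3)/3)*j) + j = (j² + 2*j²*(6 + j/3)/3) + j = j + j² + 2*j²*(6 + j/3)/3)
((T(5) - 1) + 31)² = (((⅑)*5*(9 + 2*5² + 45*5) - 1) + 31)² = (((⅑)*5*(9 + 2*25 + 225) - 1) + 31)² = (((⅑)*5*(9 + 50 + 225) - 1) + 31)² = (((⅑)*5*284 - 1) + 31)² = ((1420/9 - 1) + 31)² = (1411/9 + 31)² = (1690/9)² = 2856100/81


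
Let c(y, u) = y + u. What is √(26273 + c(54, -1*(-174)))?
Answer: √26501 ≈ 162.79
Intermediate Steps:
c(y, u) = u + y
√(26273 + c(54, -1*(-174))) = √(26273 + (-1*(-174) + 54)) = √(26273 + (174 + 54)) = √(26273 + 228) = √26501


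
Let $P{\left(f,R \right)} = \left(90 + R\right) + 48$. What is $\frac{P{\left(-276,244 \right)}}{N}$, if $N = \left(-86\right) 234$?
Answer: $- \frac{191}{10062} \approx -0.018982$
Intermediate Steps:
$N = -20124$
$P{\left(f,R \right)} = 138 + R$
$\frac{P{\left(-276,244 \right)}}{N} = \frac{138 + 244}{-20124} = 382 \left(- \frac{1}{20124}\right) = - \frac{191}{10062}$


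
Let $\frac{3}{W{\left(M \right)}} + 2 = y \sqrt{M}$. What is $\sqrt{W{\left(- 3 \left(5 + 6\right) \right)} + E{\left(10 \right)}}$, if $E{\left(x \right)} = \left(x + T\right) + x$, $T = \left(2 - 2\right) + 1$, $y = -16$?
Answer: $\frac{\sqrt{6} \sqrt{\frac{13 + 112 i \sqrt{33}}{1 + 8 i \sqrt{33}}}}{2} \approx 4.5825 + 0.0035596 i$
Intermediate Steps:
$T = 1$ ($T = 0 + 1 = 1$)
$W{\left(M \right)} = \frac{3}{-2 - 16 \sqrt{M}}$
$E{\left(x \right)} = 1 + 2 x$ ($E{\left(x \right)} = \left(x + 1\right) + x = \left(1 + x\right) + x = 1 + 2 x$)
$\sqrt{W{\left(- 3 \left(5 + 6\right) \right)} + E{\left(10 \right)}} = \sqrt{- \frac{3}{2 + 16 \sqrt{- 3 \left(5 + 6\right)}} + \left(1 + 2 \cdot 10\right)} = \sqrt{- \frac{3}{2 + 16 \sqrt{\left(-3\right) 11}} + \left(1 + 20\right)} = \sqrt{- \frac{3}{2 + 16 \sqrt{-33}} + 21} = \sqrt{- \frac{3}{2 + 16 i \sqrt{33}} + 21} = \sqrt{21 - \frac{3}{2 + 16 i \sqrt{33}}}$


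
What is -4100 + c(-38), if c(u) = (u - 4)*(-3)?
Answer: -3974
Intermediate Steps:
c(u) = 12 - 3*u (c(u) = (-4 + u)*(-3) = 12 - 3*u)
-4100 + c(-38) = -4100 + (12 - 3*(-38)) = -4100 + (12 + 114) = -4100 + 126 = -3974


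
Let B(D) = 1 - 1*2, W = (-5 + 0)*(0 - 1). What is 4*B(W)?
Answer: -4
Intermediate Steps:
W = 5 (W = -5*(-1) = 5)
B(D) = -1 (B(D) = 1 - 2 = -1)
4*B(W) = 4*(-1) = -4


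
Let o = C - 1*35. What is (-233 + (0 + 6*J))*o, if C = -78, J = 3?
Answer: 24295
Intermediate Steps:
o = -113 (o = -78 - 1*35 = -78 - 35 = -113)
(-233 + (0 + 6*J))*o = (-233 + (0 + 6*3))*(-113) = (-233 + (0 + 18))*(-113) = (-233 + 18)*(-113) = -215*(-113) = 24295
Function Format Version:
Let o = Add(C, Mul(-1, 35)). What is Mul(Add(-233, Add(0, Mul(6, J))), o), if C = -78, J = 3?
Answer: 24295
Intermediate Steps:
o = -113 (o = Add(-78, Mul(-1, 35)) = Add(-78, -35) = -113)
Mul(Add(-233, Add(0, Mul(6, J))), o) = Mul(Add(-233, Add(0, Mul(6, 3))), -113) = Mul(Add(-233, Add(0, 18)), -113) = Mul(Add(-233, 18), -113) = Mul(-215, -113) = 24295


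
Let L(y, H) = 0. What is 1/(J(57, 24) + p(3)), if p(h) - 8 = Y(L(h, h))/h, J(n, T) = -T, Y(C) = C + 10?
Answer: -3/38 ≈ -0.078947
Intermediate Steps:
Y(C) = 10 + C
p(h) = 8 + 10/h (p(h) = 8 + (10 + 0)/h = 8 + 10/h)
1/(J(57, 24) + p(3)) = 1/(-1*24 + (8 + 10/3)) = 1/(-24 + (8 + 10*(⅓))) = 1/(-24 + (8 + 10/3)) = 1/(-24 + 34/3) = 1/(-38/3) = -3/38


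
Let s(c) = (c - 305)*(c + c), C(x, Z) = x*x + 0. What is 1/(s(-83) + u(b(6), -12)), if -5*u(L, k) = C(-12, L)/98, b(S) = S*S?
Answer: 245/15779888 ≈ 1.5526e-5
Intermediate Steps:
C(x, Z) = x² (C(x, Z) = x² + 0 = x²)
b(S) = S²
s(c) = 2*c*(-305 + c) (s(c) = (-305 + c)*(2*c) = 2*c*(-305 + c))
u(L, k) = -72/245 (u(L, k) = -(-12)²/(5*98) = -144/(5*98) = -⅕*72/49 = -72/245)
1/(s(-83) + u(b(6), -12)) = 1/(2*(-83)*(-305 - 83) - 72/245) = 1/(2*(-83)*(-388) - 72/245) = 1/(64408 - 72/245) = 1/(15779888/245) = 245/15779888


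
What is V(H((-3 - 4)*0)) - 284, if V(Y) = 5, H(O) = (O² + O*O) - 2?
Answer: -279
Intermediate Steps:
H(O) = -2 + 2*O² (H(O) = (O² + O²) - 2 = 2*O² - 2 = -2 + 2*O²)
V(H((-3 - 4)*0)) - 284 = 5 - 284 = -279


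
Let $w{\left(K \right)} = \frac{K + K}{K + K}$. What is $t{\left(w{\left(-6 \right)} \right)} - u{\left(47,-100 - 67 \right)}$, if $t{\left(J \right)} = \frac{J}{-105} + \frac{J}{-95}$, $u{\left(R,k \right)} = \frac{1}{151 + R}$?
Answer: $- \frac{661}{26334} \approx -0.025101$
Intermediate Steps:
$w{\left(K \right)} = 1$ ($w{\left(K \right)} = \frac{2 K}{2 K} = 2 K \frac{1}{2 K} = 1$)
$t{\left(J \right)} = - \frac{8 J}{399}$ ($t{\left(J \right)} = J \left(- \frac{1}{105}\right) + J \left(- \frac{1}{95}\right) = - \frac{J}{105} - \frac{J}{95} = - \frac{8 J}{399}$)
$t{\left(w{\left(-6 \right)} \right)} - u{\left(47,-100 - 67 \right)} = \left(- \frac{8}{399}\right) 1 - \frac{1}{151 + 47} = - \frac{8}{399} - \frac{1}{198} = - \frac{661}{26334}$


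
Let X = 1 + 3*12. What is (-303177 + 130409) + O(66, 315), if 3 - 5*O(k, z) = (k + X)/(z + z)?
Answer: -544217413/3150 ≈ -1.7277e+5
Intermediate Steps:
X = 37 (X = 1 + 36 = 37)
O(k, z) = 3/5 - (37 + k)/(10*z) (O(k, z) = 3/5 - (k + 37)/(5*(z + z)) = 3/5 - (37 + k)/(5*(2*z)) = 3/5 - (37 + k)*1/(2*z)/5 = 3/5 - (37 + k)/(10*z))
(-303177 + 130409) + O(66, 315) = (-303177 + 130409) + (1/10)*(-37 - 1*66 + 6*315)/315 = -172768 + (1/10)*(1/315)*(-37 - 66 + 1890) = -172768 + (1/10)*(1/315)*1787 = -172768 + 1787/3150 = -544217413/3150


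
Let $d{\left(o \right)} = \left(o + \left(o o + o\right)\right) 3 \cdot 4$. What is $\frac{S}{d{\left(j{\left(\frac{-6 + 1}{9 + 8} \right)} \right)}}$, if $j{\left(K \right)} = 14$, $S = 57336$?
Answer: $\frac{2389}{112} \approx 21.33$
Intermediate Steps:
$d{\left(o \right)} = 12 o^{2} + 24 o$ ($d{\left(o \right)} = \left(o + \left(o^{2} + o\right)\right) 12 = \left(o + \left(o + o^{2}\right)\right) 12 = \left(o^{2} + 2 o\right) 12 = 12 o^{2} + 24 o$)
$\frac{S}{d{\left(j{\left(\frac{-6 + 1}{9 + 8} \right)} \right)}} = \frac{57336}{12 \cdot 14 \left(2 + 14\right)} = \frac{57336}{12 \cdot 14 \cdot 16} = \frac{57336}{2688} = 57336 \cdot \frac{1}{2688} = \frac{2389}{112}$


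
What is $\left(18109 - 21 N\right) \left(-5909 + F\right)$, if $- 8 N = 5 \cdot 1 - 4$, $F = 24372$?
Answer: $\frac{2675159459}{8} \approx 3.3439 \cdot 10^{8}$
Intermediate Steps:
$N = - \frac{1}{8}$ ($N = - \frac{5 \cdot 1 - 4}{8} = - \frac{5 - 4}{8} = \left(- \frac{1}{8}\right) 1 = - \frac{1}{8} \approx -0.125$)
$\left(18109 - 21 N\right) \left(-5909 + F\right) = \left(18109 - - \frac{21}{8}\right) \left(-5909 + 24372\right) = \left(18109 + \frac{21}{8}\right) 18463 = \frac{144893}{8} \cdot 18463 = \frac{2675159459}{8}$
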